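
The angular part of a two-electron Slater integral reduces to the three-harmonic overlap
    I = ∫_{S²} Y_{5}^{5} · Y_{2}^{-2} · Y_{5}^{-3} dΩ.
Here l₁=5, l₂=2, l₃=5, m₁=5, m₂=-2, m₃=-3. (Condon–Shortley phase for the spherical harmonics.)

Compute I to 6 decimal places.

0.088588

m-sum 0 ✓  L=12 even ✓  3≤5≤7 ✓
Π(2lᵢ+1) = 11×5×11 = 605
triangle coeff Δ(5,2,5) = 1/38610
Σ_t [0,2]: t=0:+1/2880 t=1:−1/576 t=2:+1/2880 = -1/960
(3j)²=10/429 [(5 2 5; 0 0 0)], sign=+1
Σ_t [0,0]: t=0:+1/161280 = 1/161280
(3j)²=1/143 [(5 2 5; 5 -2 -3)], sign=+1
⇒ 4πI² = 50/507
I = (+1)√(50/507/(4π)) = 0.08858824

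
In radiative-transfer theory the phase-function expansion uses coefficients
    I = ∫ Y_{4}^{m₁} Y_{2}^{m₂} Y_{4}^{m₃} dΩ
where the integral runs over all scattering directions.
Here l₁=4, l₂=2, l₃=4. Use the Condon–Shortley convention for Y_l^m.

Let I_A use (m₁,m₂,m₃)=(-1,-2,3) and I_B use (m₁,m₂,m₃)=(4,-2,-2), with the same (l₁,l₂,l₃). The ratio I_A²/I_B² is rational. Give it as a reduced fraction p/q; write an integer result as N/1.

Shared (l₁,l₂,l₃)=(4,2,4): N and (l;000)² cancel in I_A²/I_B².
A: Δ = 2!·6!·2!/11! = 1/13860; Racah Σ t=0..0: t=0:+1/480 = 1/480; ⇒ 3j(4 2 4; -1 -2 3)² = 3/110, sgn -1
B: Δ = 2!·6!·2!/11! = 1/13860; Racah Σ t=0..0: t=0:+1/2880 = 1/2880; ⇒ 3j(4 2 4; 4 -2 -2)² = 2/165, sgn +1
I_A²/I_B² = (3/110)/(2/165) = 9/4

9/4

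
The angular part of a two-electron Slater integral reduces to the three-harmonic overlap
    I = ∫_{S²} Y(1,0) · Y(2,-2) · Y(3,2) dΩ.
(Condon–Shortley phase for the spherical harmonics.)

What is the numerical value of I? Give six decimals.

Rules hold: Σm=0, L=6 even, 1≤3≤3.
N = 3·5·7 = 105
Δ = 0!·2!·4!/7! = 1/105
Racah Σ t=0..0: t=0:+1/4 = 1/4
⇒ 3j(1 2 3; 0 0 0)² = 3/35, sgn -1
Racah Σ t=0..0: t=0:+1/24 = 1/24
⇒ 3j(1 2 3; 0 -2 2)² = 1/21, sgn -1
4πI² = N·(3j₀)²·(3jₘ)² = 3/7
I = +1·√(0.428571/4π) = 0.18467439

0.184674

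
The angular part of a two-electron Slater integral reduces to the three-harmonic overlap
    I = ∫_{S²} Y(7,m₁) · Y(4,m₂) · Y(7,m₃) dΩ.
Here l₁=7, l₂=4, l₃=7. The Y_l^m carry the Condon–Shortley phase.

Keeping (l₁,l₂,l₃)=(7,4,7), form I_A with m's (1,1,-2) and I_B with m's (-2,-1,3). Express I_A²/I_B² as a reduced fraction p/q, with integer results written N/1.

Same 7,4,7: normalisation and zero-m 3j drop out of the ratio.
A: Δ: 4! 10! 4! / 19! → 1/58198140; sum: t=1:−1/2073600 t=2:+1/414720 t=3:−1/725760 t=4:+1/11612160 = 37/58060800; 3j²(7 4 7; 1 1 -2) = Δ·Π!·Σ² = 4107/646646  (sign -1)
B: Δ: 4! 10! 4! / 19! → 1/58198140; sum: t=0:+1/52254720 t=1:−1/1935360 t=2:+1/725760 t=3:−1/2488320 = 5/10450944; 3j²(7 4 7; -2 -1 3) = Δ·Π!·Σ² = 31250/2909907  (sign +1)
I_A²/I_B² = (4107/646646)/(31250/2909907) = 36963/62500

36963/62500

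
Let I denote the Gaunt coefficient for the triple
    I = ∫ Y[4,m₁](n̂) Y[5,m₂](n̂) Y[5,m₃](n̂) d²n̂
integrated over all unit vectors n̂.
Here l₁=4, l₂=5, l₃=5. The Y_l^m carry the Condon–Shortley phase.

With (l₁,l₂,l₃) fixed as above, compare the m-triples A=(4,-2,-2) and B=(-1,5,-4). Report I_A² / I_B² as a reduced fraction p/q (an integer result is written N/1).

Same 4,5,5: normalisation and zero-m 3j drop out of the ratio.
A: Δ: 4! 4! 6! / 15! → 1/3153150; sum: t=0:+1/20736 = 1/20736; 3j²(4 5 5; 4 -2 -2) = Δ·Π!·Σ² = 35/1287  (sign -1)
B: Δ: 4! 4! 6! / 15! → 1/3153150; sum: t=4:+1/103680 = 1/103680; 3j²(4 5 5; -1 5 -4) = Δ·Π!·Σ² = 4/143  (sign -1)
I_A²/I_B² = (35/1287)/(4/143) = 35/36

35/36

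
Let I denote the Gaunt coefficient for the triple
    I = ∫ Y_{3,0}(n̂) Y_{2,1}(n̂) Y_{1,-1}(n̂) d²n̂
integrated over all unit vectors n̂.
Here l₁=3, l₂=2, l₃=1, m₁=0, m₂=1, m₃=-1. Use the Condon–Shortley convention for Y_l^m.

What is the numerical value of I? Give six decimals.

m-sum 0 ✓  L=6 even ✓  1≤1≤5 ✓
Π(2lᵢ+1) = 7×5×3 = 105
triangle coeff Δ(3,2,1) = 1/105
Σ_t [2,2]: t=2:+1/4 = 1/4
(3j)²=3/35 [(3 2 1; 0 0 0)], sign=-1
Σ_t [3,3]: t=3:−1/12 = -1/12
(3j)²=1/35 [(3 2 1; 0 1 -1)], sign=-1
⇒ 4πI² = 9/35
I = (+1)√(9/35/(4π)) = 0.14304817

0.143048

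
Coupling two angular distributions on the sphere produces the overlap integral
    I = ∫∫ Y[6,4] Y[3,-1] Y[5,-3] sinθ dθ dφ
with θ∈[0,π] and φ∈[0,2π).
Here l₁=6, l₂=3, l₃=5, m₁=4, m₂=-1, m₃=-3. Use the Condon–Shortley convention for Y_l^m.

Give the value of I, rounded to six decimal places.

0.113950

Rules hold: Σm=0, L=14 even, 3≤5≤9.
N = 13·7·11 = 1001
Δ = 4!·8!·2!/15! = 1/675675
Racah Σ t=1..3: t=1:−1/8640 t=2:+1/2304 t=3:−1/8640 = 7/34560
⇒ 3j(6 3 5; 0 0 0)² = 7/429, sgn -1
Racah Σ t=0..2: t=0:+1/69120 t=1:−1/30240 t=2:+1/322560 = -1/64512
⇒ 3j(6 3 5; 4 -1 -3)² = 10/1001, sgn -1
4πI² = N·(3j₀)²·(3jₘ)² = 70/429
I = +1·√(0.16317/4π) = 0.11395029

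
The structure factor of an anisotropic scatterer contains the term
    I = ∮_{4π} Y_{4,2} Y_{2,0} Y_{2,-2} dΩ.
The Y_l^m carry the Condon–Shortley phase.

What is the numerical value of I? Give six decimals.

Rules hold: Σm=0, L=8 even, 2≤2≤6.
N = 9·5·5 = 225
Δ = 4!·4!·0!/9! = 1/630
Racah Σ t=2..2: t=2:+1/16 = 1/16
⇒ 3j(4 2 2; 0 0 0)² = 2/35, sgn +1
Racah Σ t=2..2: t=2:+1/96 = 1/96
⇒ 3j(4 2 2; 2 0 -2)² = 1/42, sgn +1
4πI² = N·(3j₀)²·(3jₘ)² = 15/49
I = +1·√(0.306122/4π) = 0.15607835

0.156078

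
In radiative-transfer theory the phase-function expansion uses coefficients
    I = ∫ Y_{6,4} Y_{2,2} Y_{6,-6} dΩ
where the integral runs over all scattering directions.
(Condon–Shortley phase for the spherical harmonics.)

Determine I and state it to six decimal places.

m-sum 0 ✓  L=14 even ✓  4≤6≤8 ✓
Π(2lᵢ+1) = 13×5×13 = 845
triangle coeff Δ(6,2,6) = 1/90090
Σ_t [0,2]: t=0:+1/69120 t=1:−1/14400 t=2:+1/69120 = -7/172800
(3j)²=14/715 [(6 2 6; 0 0 0)], sign=-1
Σ_t [2,2]: t=2:+1/14515200 = 1/14515200
(3j)²=2/455 [(6 2 6; 4 2 -6)], sign=+1
⇒ 4πI² = 4/55
I = (-1)√(4/55/(4π)) = -0.07607531

-0.076075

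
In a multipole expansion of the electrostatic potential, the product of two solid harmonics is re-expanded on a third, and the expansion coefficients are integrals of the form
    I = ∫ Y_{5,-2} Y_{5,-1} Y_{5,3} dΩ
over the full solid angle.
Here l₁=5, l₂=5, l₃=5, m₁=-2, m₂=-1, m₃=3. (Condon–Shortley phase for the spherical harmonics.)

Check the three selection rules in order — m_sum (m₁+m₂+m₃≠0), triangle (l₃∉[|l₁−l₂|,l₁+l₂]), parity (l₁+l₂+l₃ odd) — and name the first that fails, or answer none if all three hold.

m₁+m₂+m₃ = -2 − 1 + 3 = 0  ✓
triangle: |5−5|=0 ≤ l₃=5 ≤ 5+5=10  ✓
parity: l₁+l₂+l₃ = 15 is odd  ✗

parity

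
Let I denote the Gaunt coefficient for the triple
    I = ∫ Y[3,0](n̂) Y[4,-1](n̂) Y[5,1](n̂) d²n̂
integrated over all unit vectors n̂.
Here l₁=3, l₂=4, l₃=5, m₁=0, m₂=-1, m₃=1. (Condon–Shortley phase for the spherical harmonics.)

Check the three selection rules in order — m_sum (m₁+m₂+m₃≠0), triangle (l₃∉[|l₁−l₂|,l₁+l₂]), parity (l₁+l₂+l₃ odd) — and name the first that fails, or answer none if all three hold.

Σmᵢ = 0  ✓
l₃∈[|l₁−l₂|,l₁+l₂]=[1,7], have l₃=5  ✓
Σlᵢ = 12 ⇒ even  ✓

none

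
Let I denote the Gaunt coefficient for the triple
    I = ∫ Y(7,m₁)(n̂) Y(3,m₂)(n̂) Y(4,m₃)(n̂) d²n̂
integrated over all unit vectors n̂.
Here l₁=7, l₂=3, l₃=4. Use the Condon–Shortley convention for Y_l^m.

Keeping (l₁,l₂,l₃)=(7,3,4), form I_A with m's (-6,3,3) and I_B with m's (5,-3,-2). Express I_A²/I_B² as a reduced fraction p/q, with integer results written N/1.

l's match ⇒ only the (l;m) 3-j factors differ between A and B.
A: triangle coeff Δ(7,3,4) = 1/45045; Σ_t [6,6]: t=6:+1/3628800 = 1/3628800; (3j)²=4/105 [(7 3 4; -6 3 3)], sign=-1
B: triangle coeff Δ(7,3,4) = 1/45045; Σ_t [0,0]: t=0:+1/1036800 = 1/1036800; (3j)²=4/195 [(7 3 4; 5 -3 -2)], sign=+1
I_A²/I_B² = (4/105)/(4/195) = 13/7

13/7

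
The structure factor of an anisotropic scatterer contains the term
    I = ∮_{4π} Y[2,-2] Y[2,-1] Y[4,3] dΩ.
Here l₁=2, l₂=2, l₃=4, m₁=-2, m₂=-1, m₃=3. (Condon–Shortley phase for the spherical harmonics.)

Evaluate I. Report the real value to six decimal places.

Checks pass: Σm=0; 8 even; l₃=4∈[0,4].
(2·2+1)(2·2+1)(2·4+1) = 225
Δ: 0! 4! 4! / 9! → 1/630
sum: t=0:+1/16 = 1/16
3j²(2 2 4; 0 0 0) = Δ·Π!·Σ² = 2/35  (sign +1)
sum: t=0:+1/144 = 1/144
3j²(2 2 4; -2 -1 3) = Δ·Π!·Σ² = 1/18  (sign -1)
combine: 4πI² = 225·2/35·1/18 = 5/7
take √, sign -1: I = -0.23841361

-0.238414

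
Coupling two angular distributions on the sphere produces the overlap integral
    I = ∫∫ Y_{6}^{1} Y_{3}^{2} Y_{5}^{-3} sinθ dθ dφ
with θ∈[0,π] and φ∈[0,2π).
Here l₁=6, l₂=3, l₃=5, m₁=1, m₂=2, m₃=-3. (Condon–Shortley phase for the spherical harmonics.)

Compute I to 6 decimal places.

Rules hold: Σm=0, L=14 even, 3≤5≤9.
N = 13·7·11 = 1001
Δ = 4!·8!·2!/15! = 1/675675
Racah Σ t=1..3: t=1:−1/8640 t=2:+1/2304 t=3:−1/8640 = 7/34560
⇒ 3j(6 3 5; 0 0 0)² = 7/429, sgn -1
Racah Σ t=3..4: t=3:−1/17280 t=4:+1/120960 = -1/20160
⇒ 3j(6 3 5; 1 2 -3)² = 64/3003, sgn -1
4πI² = N·(3j₀)²·(3jₘ)² = 448/1287
I = +1·√(0.348096/4π) = 0.16643505

0.166435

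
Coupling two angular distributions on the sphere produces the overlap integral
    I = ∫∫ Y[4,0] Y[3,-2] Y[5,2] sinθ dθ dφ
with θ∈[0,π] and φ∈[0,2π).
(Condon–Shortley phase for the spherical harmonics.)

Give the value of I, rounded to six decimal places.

m-sum 0 ✓  L=12 even ✓  1≤5≤7 ✓
Π(2lᵢ+1) = 9×7×11 = 693
triangle coeff Δ(4,3,5) = 1/180180
Σ_t [0,2]: t=0:+1/576 t=1:−1/144 t=2:+1/576 = -1/288
(3j)²=20/1001 [(4 3 5; 0 0 0)], sign=+1
Σ_t [0,1]: t=0:+1/576 t=1:−1/864 = 1/1728
(3j)²=5/1287 [(4 3 5; 0 -2 2)], sign=-1
⇒ 4πI² = 100/1859
I = (-1)√(100/1859/(4π)) = -0.06542675

-0.065427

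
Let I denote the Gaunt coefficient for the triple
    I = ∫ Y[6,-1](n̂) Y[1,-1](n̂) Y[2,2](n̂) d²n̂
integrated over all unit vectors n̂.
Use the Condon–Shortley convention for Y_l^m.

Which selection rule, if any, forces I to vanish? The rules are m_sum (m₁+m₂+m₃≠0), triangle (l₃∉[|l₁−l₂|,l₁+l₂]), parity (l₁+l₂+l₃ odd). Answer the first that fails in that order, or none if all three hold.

triangle

m₁+m₂+m₃ = -1 − 1 + 2 = 0  ✓
triangle: |6−1|=5 ≤ l₃=2 ≤ 6+1=7  ✗
parity: l₁+l₂+l₃ = 9 is odd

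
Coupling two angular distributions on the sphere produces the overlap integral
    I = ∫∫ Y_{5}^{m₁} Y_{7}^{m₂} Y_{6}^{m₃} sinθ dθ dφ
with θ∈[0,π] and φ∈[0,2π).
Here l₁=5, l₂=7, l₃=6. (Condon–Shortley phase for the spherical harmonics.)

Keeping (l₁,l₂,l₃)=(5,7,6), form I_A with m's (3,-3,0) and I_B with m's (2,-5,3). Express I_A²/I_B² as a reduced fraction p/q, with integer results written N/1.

10080/9251

Same 5,7,6: normalisation and zero-m 3j drop out of the ratio.
A: Δ: 6! 4! 8! / 19! → 1/174594420; sum: t=0:+1/1658880 t=1:−1/518400 t=2:+1/1658880 = -1/1382400; 3j²(5 7 6; 3 -3 0) = Δ·Π!·Σ² = 504/46189  (sign -1)
B: Δ: 6! 4! 8! / 19! → 1/174594420; sum: t=0:+1/6220800 t=1:−1/2419200 t=2:+1/11612160 = -29/174182400; 3j²(5 7 6; 2 -5 3) = Δ·Π!·Σ² = 841/83980  (sign +1)
I_A²/I_B² = (504/46189)/(841/83980) = 10080/9251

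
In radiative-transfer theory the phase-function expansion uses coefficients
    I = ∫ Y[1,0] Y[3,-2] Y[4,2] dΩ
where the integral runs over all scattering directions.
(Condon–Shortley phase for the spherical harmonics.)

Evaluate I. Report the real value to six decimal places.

Checks pass: Σm=0; 8 even; l₃=4∈[2,4].
(2·1+1)(2·3+1)(2·4+1) = 189
Δ: 0! 2! 6! / 9! → 1/252
sum: t=0:+1/36 = 1/36
3j²(1 3 4; 0 0 0) = Δ·Π!·Σ² = 4/63  (sign +1)
sum: t=0:+1/120 = 1/120
3j²(1 3 4; 0 -2 2) = Δ·Π!·Σ² = 1/21  (sign +1)
combine: 4πI² = 189·4/63·1/21 = 4/7
take √, sign +1: I = 0.21324362

0.213244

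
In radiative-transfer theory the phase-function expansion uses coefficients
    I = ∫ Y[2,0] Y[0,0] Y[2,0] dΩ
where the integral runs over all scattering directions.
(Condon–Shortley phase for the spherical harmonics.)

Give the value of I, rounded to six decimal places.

0.282095

m-sum 0 ✓  L=4 even ✓  2≤2≤2 ✓
Π(2lᵢ+1) = 5×1×5 = 25
triangle coeff Δ(2,0,2) = 1/5
Σ_t [0,0]: t=0:+1/4 = 1/4
(3j)²=1/5 [(2 0 2; 0 0 0)], sign=+1
(m-triple is (0,0,0) — same symbol as above.)
⇒ 4πI² = 1/1
I = (+1)√(1/1/(4π)) = 0.28209479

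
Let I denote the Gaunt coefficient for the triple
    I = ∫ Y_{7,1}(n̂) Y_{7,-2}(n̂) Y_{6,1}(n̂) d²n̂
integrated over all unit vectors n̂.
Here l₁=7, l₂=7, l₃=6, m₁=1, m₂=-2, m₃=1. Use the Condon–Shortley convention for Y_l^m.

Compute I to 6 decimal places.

Checks pass: Σm=0; 20 even; l₃=6∈[0,14].
(2·7+1)(2·7+1)(2·6+1) = 2925
Δ: 8! 6! 6! / 21! → 1/2444321880
sum: t=1:−1/2612736000 t=2:+1/20736000 t=3:−1/1658880 t=4:+1/746496 t=5:−1/1658880 t=6:+1/20736000 t=7:−1/2612736000 = 1/4354560
3j²(7 7 6; 0 0 0) = Δ·Π!·Σ² = 1000/138567  (sign +1)
sum: t=0:+1/3483648000 t=1:−1/29030400 t=2:+1/2488320 t=3:−1/1244160 t=4:+1/3317760 t=5:−1/62208000 = -1/6635520
3j²(7 7 6; 1 -2 1) = Δ·Π!·Σ² = 2625/369512  (sign +1)
combine: 4πI² = 2925·1000/138567·2625/369512 = 24609375/164109517
take √, sign +1: I = 0.10923919

0.109239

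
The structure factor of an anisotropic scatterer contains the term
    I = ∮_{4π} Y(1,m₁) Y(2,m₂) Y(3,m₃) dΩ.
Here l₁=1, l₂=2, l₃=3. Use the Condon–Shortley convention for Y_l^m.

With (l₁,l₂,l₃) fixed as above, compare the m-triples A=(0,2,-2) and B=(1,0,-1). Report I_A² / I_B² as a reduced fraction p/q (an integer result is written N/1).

Shared (l₁,l₂,l₃)=(1,2,3): N and (l;000)² cancel in I_A²/I_B².
A: Δ = 0!·2!·4!/7! = 1/105; Racah Σ t=0..0: t=0:+1/24 = 1/24; ⇒ 3j(1 2 3; 0 2 -2)² = 1/21, sgn -1
B: Δ = 0!·2!·4!/7! = 1/105; Racah Σ t=0..0: t=0:+1/8 = 1/8; ⇒ 3j(1 2 3; 1 0 -1)² = 2/35, sgn +1
I_A²/I_B² = (1/21)/(2/35) = 5/6

5/6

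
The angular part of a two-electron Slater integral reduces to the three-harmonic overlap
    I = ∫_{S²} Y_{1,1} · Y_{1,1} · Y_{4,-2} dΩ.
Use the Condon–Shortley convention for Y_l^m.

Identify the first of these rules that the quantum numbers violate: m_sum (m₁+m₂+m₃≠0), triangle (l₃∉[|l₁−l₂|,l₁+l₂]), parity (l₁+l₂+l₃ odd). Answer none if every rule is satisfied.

azimuthal sum: 1 + 1 − 2 = 0  ✓
0 ≤ 4 ≤ 2 (triangle on l)  ✗
L = 1 + 1 + 4 = 6 (even)

triangle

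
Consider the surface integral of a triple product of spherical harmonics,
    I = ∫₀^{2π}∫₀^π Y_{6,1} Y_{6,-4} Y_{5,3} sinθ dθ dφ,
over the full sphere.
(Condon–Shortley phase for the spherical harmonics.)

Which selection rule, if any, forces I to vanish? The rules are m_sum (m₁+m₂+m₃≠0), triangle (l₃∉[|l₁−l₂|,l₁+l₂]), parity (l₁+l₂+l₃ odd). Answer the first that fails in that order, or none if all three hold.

parity

m₁+m₂+m₃ = 1 − 4 + 3 = 0  ✓
triangle: |6−6|=0 ≤ l₃=5 ≤ 6+6=12  ✓
parity: l₁+l₂+l₃ = 17 is odd  ✗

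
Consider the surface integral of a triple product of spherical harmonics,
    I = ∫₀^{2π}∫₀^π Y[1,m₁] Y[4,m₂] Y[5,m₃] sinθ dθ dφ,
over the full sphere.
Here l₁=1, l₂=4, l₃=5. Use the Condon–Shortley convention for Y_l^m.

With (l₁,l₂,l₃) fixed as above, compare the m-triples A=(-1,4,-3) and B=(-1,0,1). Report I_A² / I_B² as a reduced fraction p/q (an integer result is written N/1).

1/15

Same 1,4,5: normalisation and zero-m 3j drop out of the ratio.
A: Δ: 0! 2! 8! / 11! → 1/495; sum: t=0:+1/80640 = 1/80640; 3j²(1 4 5; -1 4 -3) = Δ·Π!·Σ² = 1/495  (sign +1)
B: Δ: 0! 2! 8! / 11! → 1/495; sum: t=0:+1/1152 = 1/1152; 3j²(1 4 5; -1 0 1) = Δ·Π!·Σ² = 1/33  (sign +1)
I_A²/I_B² = (1/495)/(1/33) = 1/15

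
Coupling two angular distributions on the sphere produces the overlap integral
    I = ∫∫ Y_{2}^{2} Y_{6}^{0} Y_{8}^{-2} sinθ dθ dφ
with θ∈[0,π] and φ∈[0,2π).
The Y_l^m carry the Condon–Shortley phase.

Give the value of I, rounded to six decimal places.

0.122977

m-sum 0 ✓  L=16 even ✓  4≤8≤8 ✓
Π(2lᵢ+1) = 5×13×17 = 1105
triangle coeff Δ(2,6,8) = 1/30940
Σ_t [0,0]: t=0:+1/2073600 = 1/2073600
(3j)²=28/1105 [(2 6 8; 0 0 0)], sign=+1
Σ_t [0,0]: t=0:+1/12441600 = 1/12441600
(3j)²=3/442 [(2 6 8; 2 0 -2)], sign=+1
⇒ 4πI² = 42/221
I = (+1)√(42/221/(4π)) = 0.12297691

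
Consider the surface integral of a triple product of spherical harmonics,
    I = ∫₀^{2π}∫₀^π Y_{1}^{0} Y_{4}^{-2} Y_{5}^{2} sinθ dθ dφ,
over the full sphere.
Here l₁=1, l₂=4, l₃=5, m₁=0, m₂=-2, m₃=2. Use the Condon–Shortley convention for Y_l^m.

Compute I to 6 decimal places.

0.225034

Rules hold: Σm=0, L=10 even, 3≤5≤5.
N = 3·9·11 = 297
Δ = 0!·2!·8!/11! = 1/495
Racah Σ t=0..0: t=0:+1/576 = 1/576
⇒ 3j(1 4 5; 0 0 0)² = 5/99, sgn -1
Racah Σ t=0..0: t=0:+1/1440 = 1/1440
⇒ 3j(1 4 5; 0 -2 2)² = 7/165, sgn -1
4πI² = N·(3j₀)²·(3jₘ)² = 7/11
I = +1·√(0.636364/4π) = 0.22503380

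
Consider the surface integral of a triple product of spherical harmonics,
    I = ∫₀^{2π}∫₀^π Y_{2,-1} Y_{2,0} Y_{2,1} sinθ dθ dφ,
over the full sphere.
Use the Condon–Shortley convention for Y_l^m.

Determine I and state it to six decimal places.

Rules hold: Σm=0, L=6 even, 0≤2≤4.
N = 5·5·5 = 125
Δ = 2!·2!·2!/7! = 1/630
Racah Σ t=0..2: t=0:+1/8 t=1:−1/1 t=2:+1/8 = -3/4
⇒ 3j(2 2 2; 0 0 0)² = 2/35, sgn -1
Racah Σ t=1..2: t=1:−1/2 t=2:+1/4 = -1/4
⇒ 3j(2 2 2; -1 0 1)² = 1/70, sgn +1
4πI² = N·(3j₀)²·(3jₘ)² = 5/49
I = -1·√(0.102041/4π) = -0.09011188

-0.090112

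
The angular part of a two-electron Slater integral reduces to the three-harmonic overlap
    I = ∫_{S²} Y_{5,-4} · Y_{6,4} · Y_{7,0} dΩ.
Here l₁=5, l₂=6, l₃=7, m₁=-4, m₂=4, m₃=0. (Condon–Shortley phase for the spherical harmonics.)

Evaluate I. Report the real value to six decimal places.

0.150533

m-sum 0 ✓  L=18 even ✓  1≤7≤11 ✓
Π(2lᵢ+1) = 11×13×15 = 2145
triangle coeff Δ(5,6,7) = 1/174594420
Σ_t [0,4]: t=0:+1/4147200 t=1:−1/207360 t=2:+1/82944 t=3:−1/207360 t=4:+1/4147200 = 1/345600
(3j)²=420/46189 [(5 6 7; 0 0 0)], sign=-1
Σ_t [3,4]: t=3:−1/21772800 t=4:+1/4147200 = 17/87091200
(3j)²=119/8151 [(5 6 7; -4 4 0)], sign=-1
⇒ 4πI² = 14700/51623
I = (+1)√(14700/51623/(4π)) = 0.15053314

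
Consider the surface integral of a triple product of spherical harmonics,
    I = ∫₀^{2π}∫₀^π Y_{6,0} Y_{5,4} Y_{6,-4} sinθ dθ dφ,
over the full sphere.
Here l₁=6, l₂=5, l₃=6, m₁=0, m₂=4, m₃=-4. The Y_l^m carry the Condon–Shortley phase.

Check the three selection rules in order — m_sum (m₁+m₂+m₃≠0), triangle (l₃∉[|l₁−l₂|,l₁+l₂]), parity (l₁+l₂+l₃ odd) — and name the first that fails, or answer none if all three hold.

parity

Σmᵢ = 0  ✓
l₃∈[|l₁−l₂|,l₁+l₂]=[1,11], have l₃=6  ✓
Σlᵢ = 17 ⇒ odd  ✗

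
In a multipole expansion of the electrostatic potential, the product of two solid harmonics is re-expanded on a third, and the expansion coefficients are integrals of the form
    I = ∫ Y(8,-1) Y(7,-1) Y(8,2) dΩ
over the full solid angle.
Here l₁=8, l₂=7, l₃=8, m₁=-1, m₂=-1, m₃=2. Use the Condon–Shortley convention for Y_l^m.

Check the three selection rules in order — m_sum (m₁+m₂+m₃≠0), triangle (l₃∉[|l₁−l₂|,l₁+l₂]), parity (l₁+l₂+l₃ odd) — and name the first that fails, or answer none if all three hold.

parity

m₁+m₂+m₃ = -1 − 1 + 2 = 0  ✓
triangle: |8−7|=1 ≤ l₃=8 ≤ 8+7=15  ✓
parity: l₁+l₂+l₃ = 23 is odd  ✗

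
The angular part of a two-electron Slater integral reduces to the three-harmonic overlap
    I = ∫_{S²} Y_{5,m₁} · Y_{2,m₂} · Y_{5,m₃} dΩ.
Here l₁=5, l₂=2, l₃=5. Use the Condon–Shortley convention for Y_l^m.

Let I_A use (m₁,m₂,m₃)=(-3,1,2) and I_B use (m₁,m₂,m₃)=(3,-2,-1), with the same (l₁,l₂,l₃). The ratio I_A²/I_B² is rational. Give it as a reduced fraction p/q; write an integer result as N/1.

l's match ⇒ only the (l;m) 3-j factors differ between A and B.
A: triangle coeff Δ(5,2,5) = 1/38610; Σ_t [1,2]: t=1:−1/10080 t=2:+1/2880 = 1/4032; (3j)²=10/429 [(5 2 5; -3 1 2)], sign=-1
B: triangle coeff Δ(5,2,5) = 1/38610; Σ_t [0,0]: t=0:+1/5760 = 1/5760; (3j)²=56/2145 [(5 2 5; 3 -2 -1)], sign=+1
I_A²/I_B² = (10/429)/(56/2145) = 25/28

25/28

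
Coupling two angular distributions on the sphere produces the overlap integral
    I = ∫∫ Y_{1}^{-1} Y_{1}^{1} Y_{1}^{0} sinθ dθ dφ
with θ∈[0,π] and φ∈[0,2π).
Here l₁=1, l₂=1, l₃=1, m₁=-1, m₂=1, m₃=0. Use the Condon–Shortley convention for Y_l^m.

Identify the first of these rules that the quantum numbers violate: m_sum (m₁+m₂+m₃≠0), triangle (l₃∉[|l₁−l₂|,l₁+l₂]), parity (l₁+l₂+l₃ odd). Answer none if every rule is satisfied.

parity

Σmᵢ = 0  ✓
l₃∈[|l₁−l₂|,l₁+l₂]=[0,2], have l₃=1  ✓
Σlᵢ = 3 ⇒ odd  ✗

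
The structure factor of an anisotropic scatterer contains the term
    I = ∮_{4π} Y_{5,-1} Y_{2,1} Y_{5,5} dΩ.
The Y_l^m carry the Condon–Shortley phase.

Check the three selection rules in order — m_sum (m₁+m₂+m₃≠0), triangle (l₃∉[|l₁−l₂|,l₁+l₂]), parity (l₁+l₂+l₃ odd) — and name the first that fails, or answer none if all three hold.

m_sum

Σmᵢ = 5  ✗
l₃∈[|l₁−l₂|,l₁+l₂]=[3,7], have l₃=5
Σlᵢ = 12 ⇒ even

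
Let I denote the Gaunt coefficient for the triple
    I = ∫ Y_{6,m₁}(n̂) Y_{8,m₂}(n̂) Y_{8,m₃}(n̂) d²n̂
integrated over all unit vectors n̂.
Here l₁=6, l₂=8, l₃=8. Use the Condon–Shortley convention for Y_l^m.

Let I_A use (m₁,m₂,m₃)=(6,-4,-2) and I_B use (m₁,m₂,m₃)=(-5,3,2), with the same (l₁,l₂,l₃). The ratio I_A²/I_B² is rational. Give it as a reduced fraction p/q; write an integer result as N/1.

Shared (l₁,l₂,l₃)=(6,8,8): N and (l;000)² cancel in I_A²/I_B².
A: Δ = 6!·6!·10!/23! = 1/13742520792; Racah Σ t=0..0: t=0:+1/8957952000 = 1/8957952000; ⇒ 3j(6 8 8; 6 -4 -2)² = 1260/96577, sgn +1
B: Δ = 6!·6!·10!/23! = 1/13742520792; Racah Σ t=5..6: t=5:−1/1492992000 t=6:+1/1244160000 = 1/7464960000; ⇒ 3j(6 8 8; -5 3 2)² = 63/96577, sgn +1
I_A²/I_B² = (1260/96577)/(63/96577) = 20/1

20/1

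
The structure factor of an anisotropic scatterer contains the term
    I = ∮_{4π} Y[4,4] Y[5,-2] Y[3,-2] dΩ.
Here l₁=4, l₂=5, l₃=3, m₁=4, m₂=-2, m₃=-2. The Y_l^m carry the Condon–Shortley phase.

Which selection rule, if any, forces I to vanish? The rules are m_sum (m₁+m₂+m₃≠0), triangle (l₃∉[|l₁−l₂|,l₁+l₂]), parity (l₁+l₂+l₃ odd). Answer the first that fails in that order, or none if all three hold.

none

Σmᵢ = 0  ✓
l₃∈[|l₁−l₂|,l₁+l₂]=[1,9], have l₃=3  ✓
Σlᵢ = 12 ⇒ even  ✓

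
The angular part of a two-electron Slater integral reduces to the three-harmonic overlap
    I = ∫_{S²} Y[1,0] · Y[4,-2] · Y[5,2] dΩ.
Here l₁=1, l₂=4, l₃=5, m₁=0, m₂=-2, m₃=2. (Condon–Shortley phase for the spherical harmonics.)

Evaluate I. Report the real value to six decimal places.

0.225034

m-sum 0 ✓  L=10 even ✓  3≤5≤5 ✓
Π(2lᵢ+1) = 3×9×11 = 297
triangle coeff Δ(1,4,5) = 1/495
Σ_t [0,0]: t=0:+1/576 = 1/576
(3j)²=5/99 [(1 4 5; 0 0 0)], sign=-1
Σ_t [0,0]: t=0:+1/1440 = 1/1440
(3j)²=7/165 [(1 4 5; 0 -2 2)], sign=-1
⇒ 4πI² = 7/11
I = (+1)√(7/11/(4π)) = 0.22503380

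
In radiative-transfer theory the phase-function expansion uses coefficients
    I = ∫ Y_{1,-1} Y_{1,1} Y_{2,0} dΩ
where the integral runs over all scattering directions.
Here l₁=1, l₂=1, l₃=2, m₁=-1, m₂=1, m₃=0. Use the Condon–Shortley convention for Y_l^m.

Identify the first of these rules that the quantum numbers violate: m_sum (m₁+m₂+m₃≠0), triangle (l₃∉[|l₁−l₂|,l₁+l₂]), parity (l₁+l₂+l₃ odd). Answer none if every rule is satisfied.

none

Σmᵢ = 0  ✓
l₃∈[|l₁−l₂|,l₁+l₂]=[0,2], have l₃=2  ✓
Σlᵢ = 4 ⇒ even  ✓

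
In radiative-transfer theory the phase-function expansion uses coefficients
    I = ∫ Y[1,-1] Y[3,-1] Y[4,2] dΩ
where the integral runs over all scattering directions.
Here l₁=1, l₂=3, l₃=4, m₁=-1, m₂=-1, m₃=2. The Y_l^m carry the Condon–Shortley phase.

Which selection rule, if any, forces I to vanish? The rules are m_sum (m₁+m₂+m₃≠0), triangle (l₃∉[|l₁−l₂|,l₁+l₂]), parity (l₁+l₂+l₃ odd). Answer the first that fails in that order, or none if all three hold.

none

m₁+m₂+m₃ = -1 − 1 + 2 = 0  ✓
triangle: |1−3|=2 ≤ l₃=4 ≤ 1+3=4  ✓
parity: l₁+l₂+l₃ = 8 is even  ✓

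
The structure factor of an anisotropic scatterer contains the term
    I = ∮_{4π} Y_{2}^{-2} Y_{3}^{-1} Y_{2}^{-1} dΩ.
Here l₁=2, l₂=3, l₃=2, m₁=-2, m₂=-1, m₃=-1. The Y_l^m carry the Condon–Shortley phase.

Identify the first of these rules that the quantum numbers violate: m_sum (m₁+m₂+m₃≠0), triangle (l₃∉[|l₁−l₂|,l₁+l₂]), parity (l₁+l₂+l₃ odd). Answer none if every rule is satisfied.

m₁+m₂+m₃ = -2 − 1 − 1 = -4  ✗
triangle: |2−3|=1 ≤ l₃=2 ≤ 2+3=5
parity: l₁+l₂+l₃ = 7 is odd

m_sum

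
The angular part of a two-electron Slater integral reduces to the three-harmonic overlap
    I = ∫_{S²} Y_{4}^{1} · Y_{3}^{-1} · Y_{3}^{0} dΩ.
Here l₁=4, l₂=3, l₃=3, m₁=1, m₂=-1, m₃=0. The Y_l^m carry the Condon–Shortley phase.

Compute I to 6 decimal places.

-0.099323

Checks pass: Σm=0; 10 even; l₃=3∈[1,7].
(2·4+1)(2·3+1)(2·3+1) = 441
Δ: 4! 4! 2! / 11! → 1/34650
sum: t=1:−1/72 t=2:+1/16 t=3:−1/72 = 5/144
3j²(4 3 3; 0 0 0) = Δ·Π!·Σ² = 2/77  (sign -1)
sum: t=0:+1/288 t=1:−1/24 t=2:+1/48 = -5/288
3j²(4 3 3; 1 -1 0) = Δ·Π!·Σ² = 5/462  (sign +1)
combine: 4πI² = 441·2/77·5/462 = 15/121
take √, sign -1: I = -0.09932258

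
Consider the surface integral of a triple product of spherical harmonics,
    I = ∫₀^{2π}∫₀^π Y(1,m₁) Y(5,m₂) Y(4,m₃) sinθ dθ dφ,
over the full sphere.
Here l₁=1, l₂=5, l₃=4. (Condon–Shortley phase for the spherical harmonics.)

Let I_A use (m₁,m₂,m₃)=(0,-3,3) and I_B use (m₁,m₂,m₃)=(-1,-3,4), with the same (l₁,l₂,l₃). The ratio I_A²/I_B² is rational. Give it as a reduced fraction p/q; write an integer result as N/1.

Same 1,5,4: normalisation and zero-m 3j drop out of the ratio.
A: Δ: 2! 0! 8! / 11! → 1/495; sum: t=1:−1/5040 = -1/5040; 3j²(1 5 4; 0 -3 3) = Δ·Π!·Σ² = 16/495  (sign +1)
B: Δ: 2! 0! 8! / 11! → 1/495; sum: t=2:+1/80640 = 1/80640; 3j²(1 5 4; -1 -3 4) = Δ·Π!·Σ² = 1/495  (sign +1)
I_A²/I_B² = (16/495)/(1/495) = 16/1

16/1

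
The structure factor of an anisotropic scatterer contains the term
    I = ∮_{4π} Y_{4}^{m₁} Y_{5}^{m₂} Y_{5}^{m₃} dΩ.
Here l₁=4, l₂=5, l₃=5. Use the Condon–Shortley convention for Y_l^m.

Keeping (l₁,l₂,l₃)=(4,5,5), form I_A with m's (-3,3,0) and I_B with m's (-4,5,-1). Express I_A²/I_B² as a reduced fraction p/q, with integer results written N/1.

Shared (l₁,l₂,l₃)=(4,5,5): N and (l;000)² cancel in I_A²/I_B².
A: Δ = 4!·4!·6!/15! = 1/3153150; Racah Σ t=3..4: t=3:−1/17280 t=4:+1/6912 = 1/11520; ⇒ 3j(4 5 5; -3 3 0)² = 2/143, sgn -1
B: Δ = 4!·4!·6!/15! = 1/3153150; Racah Σ t=4..4: t=4:+1/414720 = 1/414720; ⇒ 3j(4 5 5; -4 5 -1)² = 2/429, sgn +1
I_A²/I_B² = (2/143)/(2/429) = 3/1

3/1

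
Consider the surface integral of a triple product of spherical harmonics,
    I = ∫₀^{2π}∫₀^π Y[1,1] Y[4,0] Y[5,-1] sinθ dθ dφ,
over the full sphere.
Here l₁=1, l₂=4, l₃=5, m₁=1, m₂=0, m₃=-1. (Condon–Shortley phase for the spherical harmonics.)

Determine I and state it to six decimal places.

-0.190188

Checks pass: Σm=0; 10 even; l₃=5∈[3,5].
(2·1+1)(2·4+1)(2·5+1) = 297
Δ: 0! 2! 8! / 11! → 1/495
sum: t=0:+1/576 = 1/576
3j²(1 4 5; 0 0 0) = Δ·Π!·Σ² = 5/99  (sign -1)
sum: t=0:+1/1152 = 1/1152
3j²(1 4 5; 1 0 -1) = Δ·Π!·Σ² = 1/33  (sign +1)
combine: 4πI² = 297·5/99·1/33 = 5/11
take √, sign -1: I = -0.19018827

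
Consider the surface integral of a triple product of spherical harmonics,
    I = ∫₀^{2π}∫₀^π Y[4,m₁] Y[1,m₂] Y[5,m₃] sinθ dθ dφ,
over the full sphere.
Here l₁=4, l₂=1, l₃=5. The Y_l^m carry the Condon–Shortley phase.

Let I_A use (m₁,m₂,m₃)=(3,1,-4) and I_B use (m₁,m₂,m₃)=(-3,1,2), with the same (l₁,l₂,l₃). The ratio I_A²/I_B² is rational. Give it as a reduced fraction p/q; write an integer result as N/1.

12/1

Same 4,1,5: normalisation and zero-m 3j drop out of the ratio.
A: Δ: 0! 8! 2! / 11! → 1/495; sum: t=0:+1/10080 = 1/10080; 3j²(4 1 5; 3 1 -4) = Δ·Π!·Σ² = 4/55  (sign -1)
B: Δ: 0! 8! 2! / 11! → 1/495; sum: t=0:+1/10080 = 1/10080; 3j²(4 1 5; -3 1 2) = Δ·Π!·Σ² = 1/165  (sign -1)
I_A²/I_B² = (4/55)/(1/165) = 12/1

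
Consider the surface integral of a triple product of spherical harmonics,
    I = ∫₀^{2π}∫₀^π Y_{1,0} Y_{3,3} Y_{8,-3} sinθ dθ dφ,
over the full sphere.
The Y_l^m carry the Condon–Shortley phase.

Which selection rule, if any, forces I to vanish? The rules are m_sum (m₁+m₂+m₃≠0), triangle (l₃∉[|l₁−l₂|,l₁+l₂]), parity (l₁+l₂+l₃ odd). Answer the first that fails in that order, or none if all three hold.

triangle

Σmᵢ = 0  ✓
l₃∈[|l₁−l₂|,l₁+l₂]=[2,4], have l₃=8  ✗
Σlᵢ = 12 ⇒ even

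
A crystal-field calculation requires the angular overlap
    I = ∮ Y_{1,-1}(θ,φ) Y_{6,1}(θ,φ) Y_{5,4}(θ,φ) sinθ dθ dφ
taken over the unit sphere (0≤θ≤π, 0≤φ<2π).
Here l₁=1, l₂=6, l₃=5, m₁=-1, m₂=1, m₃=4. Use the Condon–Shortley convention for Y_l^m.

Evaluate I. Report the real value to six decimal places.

0.000000

-1 + 1 + 4 = 4 ≠ 0: azimuthal integral kills it; I = 0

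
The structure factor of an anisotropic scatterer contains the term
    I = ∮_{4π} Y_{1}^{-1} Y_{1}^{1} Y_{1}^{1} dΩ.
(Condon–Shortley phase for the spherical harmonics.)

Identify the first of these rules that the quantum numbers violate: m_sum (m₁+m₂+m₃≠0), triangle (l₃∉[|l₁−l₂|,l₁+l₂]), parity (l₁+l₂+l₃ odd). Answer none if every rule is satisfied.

azimuthal sum: -1 + 1 + 1 = 1  ✗
0 ≤ 1 ≤ 2 (triangle on l)
L = 1 + 1 + 1 = 3 (odd)

m_sum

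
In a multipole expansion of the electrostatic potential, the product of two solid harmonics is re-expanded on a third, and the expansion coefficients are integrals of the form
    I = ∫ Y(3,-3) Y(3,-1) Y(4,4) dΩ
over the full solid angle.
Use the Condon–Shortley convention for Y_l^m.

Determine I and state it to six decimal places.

-0.166198

Rules hold: Σm=0, L=10 even, 0≤4≤6.
N = 7·7·9 = 441
Δ = 2!·4!·4!/11! = 1/34650
Racah Σ t=0..2: t=0:+1/72 t=1:−1/16 t=2:+1/72 = -5/144
⇒ 3j(3 3 4; 0 0 0)² = 2/77, sgn -1
Racah Σ t=2..2: t=2:+1/1152 = 1/1152
⇒ 3j(3 3 4; -3 -1 4)² = 1/33, sgn +1
4πI² = N·(3j₀)²·(3jₘ)² = 42/121
I = -1·√(0.347107/4π) = -0.16619847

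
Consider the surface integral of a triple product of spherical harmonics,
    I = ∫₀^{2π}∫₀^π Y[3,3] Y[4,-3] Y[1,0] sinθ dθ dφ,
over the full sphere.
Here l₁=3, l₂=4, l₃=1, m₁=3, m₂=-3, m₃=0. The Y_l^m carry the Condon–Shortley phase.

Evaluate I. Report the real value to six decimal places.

-0.162868

m-sum 0 ✓  L=8 even ✓  1≤1≤7 ✓
Π(2lᵢ+1) = 7×9×3 = 189
triangle coeff Δ(3,4,1) = 1/252
Σ_t [3,3]: t=3:−1/36 = -1/36
(3j)²=4/63 [(3 4 1; 0 0 0)], sign=+1
Σ_t [0,0]: t=0:+1/720 = 1/720
(3j)²=1/36 [(3 4 1; 3 -3 0)], sign=-1
⇒ 4πI² = 1/3
I = (-1)√(1/3/(4π)) = -0.16286750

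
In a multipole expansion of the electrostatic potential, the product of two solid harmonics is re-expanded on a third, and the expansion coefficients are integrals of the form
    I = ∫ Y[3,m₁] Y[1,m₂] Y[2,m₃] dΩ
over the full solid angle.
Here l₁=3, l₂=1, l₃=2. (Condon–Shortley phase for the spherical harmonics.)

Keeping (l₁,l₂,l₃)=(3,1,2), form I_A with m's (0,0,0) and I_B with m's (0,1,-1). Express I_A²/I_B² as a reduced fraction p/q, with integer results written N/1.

3/1

Shared (l₁,l₂,l₃)=(3,1,2): N and (l;000)² cancel in I_A²/I_B².
A: Δ = 2!·4!·0!/7! = 1/105; Racah Σ t=1..1: t=1:−1/4 = -1/4; ⇒ 3j(3 1 2; 0 0 0)² = 3/35, sgn -1
B: Δ = 2!·4!·0!/7! = 1/105; Racah Σ t=2..2: t=2:+1/12 = 1/12; ⇒ 3j(3 1 2; 0 1 -1)² = 1/35, sgn -1
I_A²/I_B² = (3/35)/(1/35) = 3/1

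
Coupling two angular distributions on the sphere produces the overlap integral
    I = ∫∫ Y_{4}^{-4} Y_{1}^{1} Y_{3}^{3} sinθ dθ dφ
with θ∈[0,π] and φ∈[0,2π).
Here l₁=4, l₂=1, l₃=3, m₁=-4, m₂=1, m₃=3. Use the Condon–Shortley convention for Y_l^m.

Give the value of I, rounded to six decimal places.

0.325735

Rules hold: Σm=0, L=8 even, 3≤3≤5.
N = 9·3·7 = 189
Δ = 2!·6!·0!/9! = 1/252
Racah Σ t=1..1: t=1:−1/36 = -1/36
⇒ 3j(4 1 3; 0 0 0)² = 4/63, sgn +1
Racah Σ t=2..2: t=2:+1/1440 = 1/1440
⇒ 3j(4 1 3; -4 1 3)² = 1/9, sgn +1
4πI² = N·(3j₀)²·(3jₘ)² = 4/3
I = +1·√(1.33333/4π) = 0.32573501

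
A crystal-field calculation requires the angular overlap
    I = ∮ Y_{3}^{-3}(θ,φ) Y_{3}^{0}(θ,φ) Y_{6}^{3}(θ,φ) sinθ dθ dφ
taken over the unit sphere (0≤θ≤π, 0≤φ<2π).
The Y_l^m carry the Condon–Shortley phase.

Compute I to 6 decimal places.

m-sum 0 ✓  L=12 even ✓  0≤6≤6 ✓
Π(2lᵢ+1) = 7×7×13 = 637
triangle coeff Δ(3,3,6) = 1/12012
Σ_t [0,0]: t=0:+1/1296 = 1/1296
(3j)²=100/3003 [(3 3 6; 0 0 0)], sign=+1
Σ_t [0,0]: t=0:+1/25920 = 1/25920
(3j)²=1/143 [(3 3 6; -3 0 3)], sign=-1
⇒ 4πI² = 700/4719
I = (-1)√(700/4719/(4π)) = -0.10864734

-0.108647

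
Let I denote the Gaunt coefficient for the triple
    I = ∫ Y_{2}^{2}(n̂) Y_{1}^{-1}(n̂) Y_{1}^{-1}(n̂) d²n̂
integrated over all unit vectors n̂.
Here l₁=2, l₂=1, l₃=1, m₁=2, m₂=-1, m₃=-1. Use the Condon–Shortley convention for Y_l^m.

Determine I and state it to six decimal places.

0.309019

m-sum 0 ✓  L=4 even ✓  1≤1≤3 ✓
Π(2lᵢ+1) = 5×3×3 = 45
triangle coeff Δ(2,1,1) = 1/30
Σ_t [1,1]: t=1:−1/1 = -1/1
(3j)²=2/15 [(2 1 1; 0 0 0)], sign=+1
Σ_t [0,0]: t=0:+1/4 = 1/4
(3j)²=1/5 [(2 1 1; 2 -1 -1)], sign=+1
⇒ 4πI² = 6/5
I = (+1)√(6/5/(4π)) = 0.30901936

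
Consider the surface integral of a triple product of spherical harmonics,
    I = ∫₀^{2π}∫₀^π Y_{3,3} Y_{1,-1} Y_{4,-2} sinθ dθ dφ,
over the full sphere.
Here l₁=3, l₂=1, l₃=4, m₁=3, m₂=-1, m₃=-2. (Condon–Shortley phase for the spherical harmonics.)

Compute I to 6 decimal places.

Rules hold: Σm=0, L=8 even, 2≤4≤4.
N = 7·3·9 = 189
Δ = 0!·6!·2!/9! = 1/252
Racah Σ t=0..0: t=0:+1/36 = 1/36
⇒ 3j(3 1 4; 0 0 0)² = 4/63, sgn +1
Racah Σ t=0..0: t=0:+1/1440 = 1/1440
⇒ 3j(3 1 4; 3 -1 -2)² = 1/252, sgn +1
4πI² = N·(3j₀)²·(3jₘ)² = 1/21
I = +1·√(0.047619/4π) = 0.06155813

0.061558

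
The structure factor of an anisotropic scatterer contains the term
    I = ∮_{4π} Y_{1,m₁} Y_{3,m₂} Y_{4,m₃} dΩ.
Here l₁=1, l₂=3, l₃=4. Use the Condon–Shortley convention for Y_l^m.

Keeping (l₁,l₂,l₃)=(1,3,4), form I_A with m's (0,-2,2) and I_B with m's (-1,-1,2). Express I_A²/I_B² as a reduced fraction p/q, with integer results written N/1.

4/5

Same 1,3,4: normalisation and zero-m 3j drop out of the ratio.
A: Δ: 0! 2! 6! / 9! → 1/252; sum: t=0:+1/120 = 1/120; 3j²(1 3 4; 0 -2 2) = Δ·Π!·Σ² = 1/21  (sign +1)
B: Δ: 0! 2! 6! / 9! → 1/252; sum: t=0:+1/96 = 1/96; 3j²(1 3 4; -1 -1 2) = Δ·Π!·Σ² = 5/84  (sign +1)
I_A²/I_B² = (1/21)/(5/84) = 4/5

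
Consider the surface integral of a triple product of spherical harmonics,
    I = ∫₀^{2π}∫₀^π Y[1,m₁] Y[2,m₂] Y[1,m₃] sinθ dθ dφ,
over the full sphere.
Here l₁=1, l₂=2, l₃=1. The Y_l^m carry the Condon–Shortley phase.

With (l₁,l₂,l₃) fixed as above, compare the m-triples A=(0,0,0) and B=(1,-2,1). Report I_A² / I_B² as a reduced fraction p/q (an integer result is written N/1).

l's match ⇒ only the (l;m) 3-j factors differ between A and B.
A: triangle coeff Δ(1,2,1) = 1/30; Σ_t [1,1]: t=1:−1/1 = -1/1; (3j)²=2/15 [(1 2 1; 0 0 0)], sign=+1
B: triangle coeff Δ(1,2,1) = 1/30; Σ_t [0,0]: t=0:+1/4 = 1/4; (3j)²=1/5 [(1 2 1; 1 -2 1)], sign=+1
I_A²/I_B² = (2/15)/(1/5) = 2/3

2/3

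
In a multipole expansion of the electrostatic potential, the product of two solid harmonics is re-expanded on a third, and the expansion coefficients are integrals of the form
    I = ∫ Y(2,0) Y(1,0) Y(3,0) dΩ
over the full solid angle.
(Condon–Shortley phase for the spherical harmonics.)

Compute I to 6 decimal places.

0.247767

Rules hold: Σm=0, L=6 even, 1≤3≤3.
N = 5·3·7 = 105
Δ = 0!·4!·2!/7! = 1/105
Racah Σ t=0..0: t=0:+1/4 = 1/4
⇒ 3j(2 1 3; 0 0 0)² = 3/35, sgn -1
(m-triple is (0,0,0) — same symbol as above.)
4πI² = N·(3j₀)²·(3jₘ)² = 27/35
I = +1·√(0.771429/4π) = 0.24776670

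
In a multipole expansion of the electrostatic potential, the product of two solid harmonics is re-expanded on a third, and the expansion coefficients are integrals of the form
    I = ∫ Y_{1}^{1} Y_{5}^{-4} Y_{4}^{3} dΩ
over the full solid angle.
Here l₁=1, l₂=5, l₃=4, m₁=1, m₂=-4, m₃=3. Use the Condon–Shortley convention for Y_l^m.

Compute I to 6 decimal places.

m-sum 0 ✓  L=10 even ✓  4≤4≤6 ✓
Π(2lᵢ+1) = 3×11×9 = 297
triangle coeff Δ(1,5,4) = 1/495
Σ_t [1,1]: t=1:−1/576 = -1/576
(3j)²=5/99 [(1 5 4; 0 0 0)], sign=-1
Σ_t [0,0]: t=0:+1/10080 = 1/10080
(3j)²=4/55 [(1 5 4; 1 -4 3)], sign=-1
⇒ 4πI² = 12/11
I = (+1)√(12/11/(4π)) = 0.29463840

0.294638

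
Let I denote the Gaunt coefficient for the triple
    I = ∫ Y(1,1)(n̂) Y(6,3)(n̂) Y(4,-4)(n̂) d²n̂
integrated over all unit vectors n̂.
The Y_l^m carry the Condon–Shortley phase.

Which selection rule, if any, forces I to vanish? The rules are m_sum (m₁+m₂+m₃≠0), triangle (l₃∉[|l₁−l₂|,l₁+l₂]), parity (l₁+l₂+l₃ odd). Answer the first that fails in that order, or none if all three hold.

m₁+m₂+m₃ = 1 + 3 − 4 = 0  ✓
triangle: |1−6|=5 ≤ l₃=4 ≤ 1+6=7  ✗
parity: l₁+l₂+l₃ = 11 is odd

triangle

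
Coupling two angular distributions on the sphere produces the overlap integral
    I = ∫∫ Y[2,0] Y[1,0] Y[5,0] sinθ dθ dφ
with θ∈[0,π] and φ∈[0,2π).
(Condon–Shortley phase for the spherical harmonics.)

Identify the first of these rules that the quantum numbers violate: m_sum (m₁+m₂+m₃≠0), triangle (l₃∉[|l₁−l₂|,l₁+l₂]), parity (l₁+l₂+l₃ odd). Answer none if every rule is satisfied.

triangle

Σmᵢ = 0  ✓
l₃∈[|l₁−l₂|,l₁+l₂]=[1,3], have l₃=5  ✗
Σlᵢ = 8 ⇒ even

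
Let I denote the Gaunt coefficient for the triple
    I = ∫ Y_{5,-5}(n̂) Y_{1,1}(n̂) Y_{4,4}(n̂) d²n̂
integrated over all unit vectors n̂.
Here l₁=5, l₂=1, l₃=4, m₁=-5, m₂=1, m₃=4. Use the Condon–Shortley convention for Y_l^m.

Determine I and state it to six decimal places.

m-sum 0 ✓  L=10 even ✓  4≤4≤6 ✓
Π(2lᵢ+1) = 11×3×9 = 297
triangle coeff Δ(5,1,4) = 1/495
Σ_t [1,1]: t=1:−1/576 = -1/576
(3j)²=5/99 [(5 1 4; 0 0 0)], sign=-1
Σ_t [2,2]: t=2:+1/80640 = 1/80640
(3j)²=1/11 [(5 1 4; -5 1 4)], sign=+1
⇒ 4πI² = 15/11
I = (-1)√(15/11/(4π)) = -0.32941575

-0.329416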